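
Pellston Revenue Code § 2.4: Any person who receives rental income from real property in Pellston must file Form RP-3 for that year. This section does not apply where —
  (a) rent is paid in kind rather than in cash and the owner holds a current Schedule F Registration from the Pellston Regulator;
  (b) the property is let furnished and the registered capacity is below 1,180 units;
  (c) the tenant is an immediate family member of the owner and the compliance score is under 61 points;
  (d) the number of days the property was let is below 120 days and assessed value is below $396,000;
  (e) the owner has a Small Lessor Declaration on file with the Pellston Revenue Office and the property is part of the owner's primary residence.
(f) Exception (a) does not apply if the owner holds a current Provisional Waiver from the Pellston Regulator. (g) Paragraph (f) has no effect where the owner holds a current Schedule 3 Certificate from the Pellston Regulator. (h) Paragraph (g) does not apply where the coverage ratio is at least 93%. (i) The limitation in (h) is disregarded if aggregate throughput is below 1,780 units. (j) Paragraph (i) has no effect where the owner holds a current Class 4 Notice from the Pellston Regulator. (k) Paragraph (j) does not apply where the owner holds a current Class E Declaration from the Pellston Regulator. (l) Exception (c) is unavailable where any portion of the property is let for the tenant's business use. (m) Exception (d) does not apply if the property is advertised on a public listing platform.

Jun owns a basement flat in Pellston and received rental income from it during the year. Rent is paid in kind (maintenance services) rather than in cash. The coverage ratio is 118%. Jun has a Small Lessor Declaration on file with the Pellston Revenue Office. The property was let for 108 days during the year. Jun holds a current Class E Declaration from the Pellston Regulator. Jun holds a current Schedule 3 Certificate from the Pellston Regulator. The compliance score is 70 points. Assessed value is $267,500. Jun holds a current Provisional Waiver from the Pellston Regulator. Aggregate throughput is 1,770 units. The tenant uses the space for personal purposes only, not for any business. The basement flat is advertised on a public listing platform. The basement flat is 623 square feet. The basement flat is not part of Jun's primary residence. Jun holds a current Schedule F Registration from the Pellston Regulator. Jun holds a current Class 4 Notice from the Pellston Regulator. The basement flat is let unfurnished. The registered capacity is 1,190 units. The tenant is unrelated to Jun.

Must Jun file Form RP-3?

Exception (a) is satisfied on its face — rent is paid in kind; a current Schedule F Registration is held. As to paragraphs (f)–(k): (f) applies (a current Provisional Waiver is held), but is itself disapplied by (g): (g) operates against (f): a current Schedule 3 Certificate is held. (h) is engaged (the coverage ratio is 118%, meeting the 93% threshold), but yields to (i): (i) is triggered — aggregate throughput is 1,770 units, below the 1,780 units limit. (j) would limit (i) — a current Class 4 Notice is held — but (k) sets (j) aside: (k) operates against (j): a current Class E Declaration is held. Exception (a) stands.
Exception (b) does not apply: the property is let unfurnished.
Exception (c) does not apply: the tenant is unrelated to the owner.
Exception (d)'s conditions are all satisfied: the number of days the property was let is 108 days, below the 120 days limit; assessed value is $267,500, below the $396,000 limit. But: (m) operates against (d): the property is publicly advertised. So (d) is unavailable.
Exception (e) does not apply: the basement flat is not part of the primary residence.

No — exception (a) applies; Jun is not required to file Form RP-3.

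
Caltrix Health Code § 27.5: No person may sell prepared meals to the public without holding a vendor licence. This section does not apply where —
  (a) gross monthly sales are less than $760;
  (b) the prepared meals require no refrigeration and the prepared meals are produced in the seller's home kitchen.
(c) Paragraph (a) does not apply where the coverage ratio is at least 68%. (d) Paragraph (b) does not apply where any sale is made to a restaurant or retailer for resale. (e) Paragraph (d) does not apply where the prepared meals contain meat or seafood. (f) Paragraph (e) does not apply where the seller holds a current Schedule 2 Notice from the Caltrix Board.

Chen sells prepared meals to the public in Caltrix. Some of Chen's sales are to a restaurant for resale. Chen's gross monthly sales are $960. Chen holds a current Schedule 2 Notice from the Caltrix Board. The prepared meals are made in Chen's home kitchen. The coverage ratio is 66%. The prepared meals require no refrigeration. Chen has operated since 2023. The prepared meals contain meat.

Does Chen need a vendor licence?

Yes — Chen must hold a vendor licence.

Exception (a) does not apply: gross monthly sales are $960, not less than $760.
All of (b)'s requirements are met (the prepared meals are shelf-stable; the prepared meals are home-kitchen produced). But applying paragraphs (d)–(f): (d) is engaged — some sales are to a restaurant for resale. (e) is triggered (the prepared meals contain meat), but is set aside by (f): (f) operates against (e): a current Schedule 2 Notice is held. (b) is therefore removed.
None of the exceptions is available; § 27.5 applies in full.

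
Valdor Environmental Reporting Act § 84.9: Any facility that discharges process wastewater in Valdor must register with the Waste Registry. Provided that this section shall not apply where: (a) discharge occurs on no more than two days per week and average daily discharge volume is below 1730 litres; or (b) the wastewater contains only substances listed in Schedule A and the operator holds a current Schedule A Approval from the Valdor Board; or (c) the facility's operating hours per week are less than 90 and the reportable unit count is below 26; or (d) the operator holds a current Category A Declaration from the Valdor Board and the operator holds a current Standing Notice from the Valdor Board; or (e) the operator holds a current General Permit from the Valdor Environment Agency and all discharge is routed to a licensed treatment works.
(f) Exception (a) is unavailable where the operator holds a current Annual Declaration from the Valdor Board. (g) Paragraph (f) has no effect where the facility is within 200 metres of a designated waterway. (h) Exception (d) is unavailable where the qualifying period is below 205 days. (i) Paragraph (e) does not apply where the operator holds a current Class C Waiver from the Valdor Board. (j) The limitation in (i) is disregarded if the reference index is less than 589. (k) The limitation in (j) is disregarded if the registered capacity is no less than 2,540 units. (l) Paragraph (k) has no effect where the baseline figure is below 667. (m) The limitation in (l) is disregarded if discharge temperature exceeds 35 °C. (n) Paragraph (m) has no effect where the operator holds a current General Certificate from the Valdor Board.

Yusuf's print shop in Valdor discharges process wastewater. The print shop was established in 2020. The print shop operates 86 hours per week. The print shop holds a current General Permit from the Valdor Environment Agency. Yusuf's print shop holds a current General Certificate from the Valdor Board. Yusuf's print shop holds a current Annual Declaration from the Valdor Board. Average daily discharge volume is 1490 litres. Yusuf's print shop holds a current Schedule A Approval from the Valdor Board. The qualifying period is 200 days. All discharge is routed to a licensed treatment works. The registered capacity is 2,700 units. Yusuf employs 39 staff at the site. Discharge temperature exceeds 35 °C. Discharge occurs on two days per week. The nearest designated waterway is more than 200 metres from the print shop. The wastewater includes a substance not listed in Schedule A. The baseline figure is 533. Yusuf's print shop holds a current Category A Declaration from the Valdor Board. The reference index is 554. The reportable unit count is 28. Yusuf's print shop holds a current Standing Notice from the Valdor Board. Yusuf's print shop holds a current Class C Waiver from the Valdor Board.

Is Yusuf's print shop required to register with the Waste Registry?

No — exception (e) applies; Yusuf's print shop is not required to register with the Waste Registry.

All of (a)'s requirements are met (discharge occurs on no more than two days per week; average daily discharge volume is 1490 litres, below the 1730 litres limit). But: (f) is triggered — a current Annual Declaration is held. (g), which would lift (f), does not operate here — the print shop is more than 200 m from any designated waterway. Exception (a) does not apply.
Exception (b) requires that the wastewater contains only substances listed in Schedule A; but the wastewater includes a non-Schedule-A substance, so (b) is unavailable.
Exception (c) fails — the reportable unit count is 28, not below 26.
Exception (d) is satisfied on its face — a current Category A Declaration is held; a current Standing Notice is held. Turning to paragraph (h): (h) operates against (d): the qualifying period is 200 days, below the 205 days limit. Exception (d) does not apply.
Exception (e)'s conditions are all satisfied: a current General Permit is held; discharge is routed to a licensed treatment works. Under paragraphs (i)–(n): (i) would limit (e) — a current Class C Waiver is held — but (j) sets (i) aside: (j) operates against (i): the reference index is 554, less than the 589 limit. (k) would limit (j) — the registered capacity is 2,700 units, meeting the 2,540 units threshold — but (l) sets (k) aside: (l) is engaged — the baseline figure is 533, below the 667 limit. (m) would limit (l) — discharge temperature exceeds 35 °C — but (n) sets (m) aside: (n) operates against (m): a current General Certificate is held. Exception (e) stands.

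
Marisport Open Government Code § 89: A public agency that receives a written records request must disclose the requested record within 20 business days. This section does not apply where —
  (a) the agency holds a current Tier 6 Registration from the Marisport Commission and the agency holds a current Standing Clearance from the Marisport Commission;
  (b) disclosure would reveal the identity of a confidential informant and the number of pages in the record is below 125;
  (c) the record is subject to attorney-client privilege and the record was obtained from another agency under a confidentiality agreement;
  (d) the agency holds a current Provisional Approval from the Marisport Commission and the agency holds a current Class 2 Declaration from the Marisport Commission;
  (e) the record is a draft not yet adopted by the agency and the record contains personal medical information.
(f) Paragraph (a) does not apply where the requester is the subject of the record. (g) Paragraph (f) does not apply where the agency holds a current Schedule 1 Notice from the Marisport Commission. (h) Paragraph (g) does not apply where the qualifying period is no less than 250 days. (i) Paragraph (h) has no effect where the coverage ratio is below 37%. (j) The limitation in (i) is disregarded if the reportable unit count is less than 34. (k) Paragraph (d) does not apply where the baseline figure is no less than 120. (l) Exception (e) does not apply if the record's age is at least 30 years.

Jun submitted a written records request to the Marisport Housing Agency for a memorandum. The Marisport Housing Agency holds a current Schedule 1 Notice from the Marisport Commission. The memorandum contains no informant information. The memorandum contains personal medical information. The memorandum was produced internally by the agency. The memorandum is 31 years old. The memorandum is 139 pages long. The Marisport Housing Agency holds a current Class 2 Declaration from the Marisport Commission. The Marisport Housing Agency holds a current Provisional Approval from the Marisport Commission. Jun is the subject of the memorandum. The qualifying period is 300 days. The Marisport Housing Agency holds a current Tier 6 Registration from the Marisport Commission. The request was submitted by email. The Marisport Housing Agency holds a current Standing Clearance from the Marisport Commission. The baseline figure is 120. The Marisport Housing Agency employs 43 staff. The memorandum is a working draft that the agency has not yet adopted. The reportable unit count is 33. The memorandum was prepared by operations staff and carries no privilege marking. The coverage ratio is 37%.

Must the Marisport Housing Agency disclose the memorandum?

Yes — the Marisport Housing Agency must disclose the memorandum.

All of (a)'s requirements are met (a current Tier 6 Registration is held; a current Standing Clearance is held). However, paragraphs (f)–(j) must be considered: (f) operates against (a): Jun is the subject of the memorandum. (g) would limit (f) — a current Schedule 1 Notice is held — but (h) sets (g) aside: (h) is engaged — the qualifying period is 300 days, meeting the 250 days threshold. (i), which would lift (h), does not operate here — the coverage ratio is 37%, not below 37%. So (a) is unavailable.
Exception (b) requires that disclosure would reveal the identity of a confidential informant; but the memorandum contains no informant information, so (b) is unavailable.
Exception (c) requires that the record is subject to attorney-client privilege; but the memorandum carries no privilege marking, so (c) is unavailable.
Exception (d) is satisfied on its face — a current Provisional Approval is held; a current Class 2 Declaration is held. Turning to paragraph (k): (k) operates against (d): the baseline figure is 120, meeting the 120 threshold. So (d) is unavailable.
Exception (e) is satisfied on its face — the memorandum is an unadopted draft; the memorandum contains personal medical information. Turning to paragraph (l): (l) applies — the record's age is 31 years, meeting the 30 years threshold. Exception (e) does not apply.
No exception displaces § 89.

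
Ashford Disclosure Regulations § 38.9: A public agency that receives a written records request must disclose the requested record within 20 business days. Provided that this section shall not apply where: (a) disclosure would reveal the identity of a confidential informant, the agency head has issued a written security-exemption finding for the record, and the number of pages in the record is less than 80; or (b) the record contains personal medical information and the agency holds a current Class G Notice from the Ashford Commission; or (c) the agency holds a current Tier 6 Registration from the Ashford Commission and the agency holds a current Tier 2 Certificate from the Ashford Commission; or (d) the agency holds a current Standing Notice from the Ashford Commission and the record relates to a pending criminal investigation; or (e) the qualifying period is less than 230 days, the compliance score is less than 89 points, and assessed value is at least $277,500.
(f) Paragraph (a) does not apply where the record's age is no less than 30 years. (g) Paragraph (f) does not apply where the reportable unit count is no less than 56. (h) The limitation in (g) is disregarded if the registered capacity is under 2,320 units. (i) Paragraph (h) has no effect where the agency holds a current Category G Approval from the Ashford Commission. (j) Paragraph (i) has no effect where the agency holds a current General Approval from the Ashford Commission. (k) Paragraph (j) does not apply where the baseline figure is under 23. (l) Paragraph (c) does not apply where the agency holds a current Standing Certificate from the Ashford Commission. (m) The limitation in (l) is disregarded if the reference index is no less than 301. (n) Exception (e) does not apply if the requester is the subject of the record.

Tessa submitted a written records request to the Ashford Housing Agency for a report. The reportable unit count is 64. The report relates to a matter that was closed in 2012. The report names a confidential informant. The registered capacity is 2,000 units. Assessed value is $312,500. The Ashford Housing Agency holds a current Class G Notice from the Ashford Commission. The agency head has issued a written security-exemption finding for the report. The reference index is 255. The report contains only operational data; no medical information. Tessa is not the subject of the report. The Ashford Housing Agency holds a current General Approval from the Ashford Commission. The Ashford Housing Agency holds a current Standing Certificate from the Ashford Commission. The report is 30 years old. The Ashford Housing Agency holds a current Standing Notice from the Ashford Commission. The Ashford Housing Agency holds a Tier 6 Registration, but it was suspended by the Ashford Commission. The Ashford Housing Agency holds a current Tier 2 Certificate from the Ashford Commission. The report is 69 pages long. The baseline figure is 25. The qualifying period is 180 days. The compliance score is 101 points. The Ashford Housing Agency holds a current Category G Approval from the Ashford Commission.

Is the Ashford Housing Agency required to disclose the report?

Yes — the Ashford Housing Agency must disclose the report.

All of (a)'s requirements are met (the report names a confidential informant; a written security-exemption finding has been issued; the number of pages in the record is 69, less than the 80 limit). Turning to paragraphs (f)–(k): (f) is engaged — the record's age is 30 years, meeting the 30 years threshold. (g) is triggered (the reportable unit count is 64, meeting the 56 threshold), but is overridden by (h): (h) operates against (g): the registered capacity is 2,000 units, under the 2,320 units limit. (i) would limit (h) — a current Category G Approval is held — but (j) sets (i) aside: (j) operates against (i): a current General Approval is held. (k) is not triggered (the baseline figure is 25, not under 23), so (j) stands. (a) is therefore removed.
Exception (b) does not apply: the report contains only operational data.
Exception (c) fails — no current Tier 6 Registration is held.
Exception (d) requires that the record relates to a pending criminal investigation; but the report relates to a closed matter, so (d) is unavailable.
Exception (e) fails — the compliance score is 101 points, not less than 89 points.
Every exception is unavailable, so the rule governs.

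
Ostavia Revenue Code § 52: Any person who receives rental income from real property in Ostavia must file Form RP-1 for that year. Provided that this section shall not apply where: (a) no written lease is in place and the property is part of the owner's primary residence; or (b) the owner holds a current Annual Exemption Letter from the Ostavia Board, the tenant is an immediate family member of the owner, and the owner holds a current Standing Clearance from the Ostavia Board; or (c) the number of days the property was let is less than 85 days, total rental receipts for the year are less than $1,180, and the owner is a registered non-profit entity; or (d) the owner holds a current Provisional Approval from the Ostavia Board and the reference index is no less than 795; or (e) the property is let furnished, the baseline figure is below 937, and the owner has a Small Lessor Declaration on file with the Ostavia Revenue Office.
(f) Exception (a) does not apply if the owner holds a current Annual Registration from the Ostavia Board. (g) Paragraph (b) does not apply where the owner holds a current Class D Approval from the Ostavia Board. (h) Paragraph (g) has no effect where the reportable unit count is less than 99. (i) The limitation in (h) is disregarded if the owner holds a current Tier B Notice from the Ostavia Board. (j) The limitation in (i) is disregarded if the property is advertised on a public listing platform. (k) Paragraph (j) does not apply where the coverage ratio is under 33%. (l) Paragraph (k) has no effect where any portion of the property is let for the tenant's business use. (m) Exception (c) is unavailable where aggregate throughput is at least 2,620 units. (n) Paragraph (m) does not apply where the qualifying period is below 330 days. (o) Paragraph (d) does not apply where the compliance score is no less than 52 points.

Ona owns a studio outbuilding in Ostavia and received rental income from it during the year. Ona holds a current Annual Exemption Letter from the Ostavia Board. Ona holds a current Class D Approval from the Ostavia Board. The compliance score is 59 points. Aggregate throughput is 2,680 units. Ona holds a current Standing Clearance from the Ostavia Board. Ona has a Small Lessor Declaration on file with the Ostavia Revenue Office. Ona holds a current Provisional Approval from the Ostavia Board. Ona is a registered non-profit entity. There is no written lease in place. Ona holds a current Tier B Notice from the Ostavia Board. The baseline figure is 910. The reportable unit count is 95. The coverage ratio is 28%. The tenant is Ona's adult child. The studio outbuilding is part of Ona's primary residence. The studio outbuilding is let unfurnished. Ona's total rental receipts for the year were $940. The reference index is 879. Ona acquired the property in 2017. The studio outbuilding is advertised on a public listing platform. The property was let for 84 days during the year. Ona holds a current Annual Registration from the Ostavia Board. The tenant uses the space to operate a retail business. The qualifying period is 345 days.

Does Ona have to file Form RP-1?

No — exception (b) applies; Ona is not required to file Form RP-1.

Exception (a) is satisfied on its face — there is no written lease; the studio outbuilding is part of the primary residence. But: (f) is engaged — a current Annual Registration is held. (a) is therefore removed.
Exception (b) is satisfied on its face — a current Annual Exemption Letter is held; the tenant is an immediate family member; a current Standing Clearance is held. Under paragraphs (g)–(l): (g) would limit (b) — a current Class D Approval is held — but (h) sets (g) aside: (h) operates against (g): the reportable unit count is 95, less than the 99 limit. (i) operates (a current Tier B Notice is held), but is itself disapplied by (j): (j) operates against (i): the property is publicly advertised. (k) would limit (j) — the coverage ratio is 28%, under the 33% limit — but (l) sets (k) aside: (l) is engaged — the space is let for business use. So (b) applies.
Exception (c) is satisfied on its face — the number of days the property was let is 84 days, less than the 85 days limit; total rental receipts for the year are $940, less than the $1,180 limit; Ona is a registered non-profit. But applying paragraphs (m)–(n): (m) operates against (c): aggregate throughput is 2,680 units, meeting the 2,620 units threshold. (n), which would lift (m), is not triggered — the qualifying period is 345 days, not below 330 days. So (c) is unavailable.
Exception (d): a current Provisional Approval is held; the reference index is 879, meeting the 795 threshold — every condition holds. However, paragraph (o) must be considered: (o) operates against (d): the compliance score is 59 points, meeting the 52 points threshold. (d) is therefore removed.
Exception (e) requires that the property is let furnished; but the property is let unfurnished, so (e) is unavailable.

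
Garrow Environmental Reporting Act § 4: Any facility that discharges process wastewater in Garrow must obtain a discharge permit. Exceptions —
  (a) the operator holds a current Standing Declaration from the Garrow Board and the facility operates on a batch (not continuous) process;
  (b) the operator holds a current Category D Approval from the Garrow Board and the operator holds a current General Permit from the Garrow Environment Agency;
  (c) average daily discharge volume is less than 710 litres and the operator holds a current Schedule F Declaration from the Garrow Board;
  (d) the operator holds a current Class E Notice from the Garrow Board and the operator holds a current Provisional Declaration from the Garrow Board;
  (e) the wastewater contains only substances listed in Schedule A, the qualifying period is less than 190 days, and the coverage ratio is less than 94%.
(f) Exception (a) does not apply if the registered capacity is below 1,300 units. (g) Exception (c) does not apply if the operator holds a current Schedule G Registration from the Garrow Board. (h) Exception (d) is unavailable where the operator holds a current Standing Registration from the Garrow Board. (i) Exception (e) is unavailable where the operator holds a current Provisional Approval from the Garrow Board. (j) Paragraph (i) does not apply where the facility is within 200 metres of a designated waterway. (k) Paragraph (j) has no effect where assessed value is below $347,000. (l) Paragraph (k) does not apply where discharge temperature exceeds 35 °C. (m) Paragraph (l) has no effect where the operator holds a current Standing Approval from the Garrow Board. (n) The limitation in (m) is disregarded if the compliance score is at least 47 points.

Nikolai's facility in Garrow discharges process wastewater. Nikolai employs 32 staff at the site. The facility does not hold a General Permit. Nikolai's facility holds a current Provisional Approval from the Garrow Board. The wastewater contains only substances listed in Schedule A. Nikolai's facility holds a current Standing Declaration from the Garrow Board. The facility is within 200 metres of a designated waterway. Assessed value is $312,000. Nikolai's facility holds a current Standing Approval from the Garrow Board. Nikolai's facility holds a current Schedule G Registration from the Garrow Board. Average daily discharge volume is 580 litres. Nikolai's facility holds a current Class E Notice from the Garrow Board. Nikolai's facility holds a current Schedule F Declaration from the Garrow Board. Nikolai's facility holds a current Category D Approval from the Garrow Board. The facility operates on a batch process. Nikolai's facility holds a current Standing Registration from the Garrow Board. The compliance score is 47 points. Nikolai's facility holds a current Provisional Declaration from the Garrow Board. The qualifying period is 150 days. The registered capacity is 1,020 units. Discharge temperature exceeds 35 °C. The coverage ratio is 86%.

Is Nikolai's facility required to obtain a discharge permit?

Exception (a): a current Standing Declaration is held; the facility operates on a batch process — every condition holds. However, paragraph (f) must be considered: (f) operates — the registered capacity is 1,020 units, below the 1,300 units limit. (a) is therefore removed.
Exception (b) requires that the operator holds a current General Permit from the Garrow Environment Agency; but no General Permit is held, so (b) is unavailable.
Exception (c) is satisfied on its face — average daily discharge volume is 580 litres, less than the 710 litres limit; a current Schedule F Declaration is held. But: (g) operates against (c): a current Schedule G Registration is held. Exception (c) does not apply.
Exception (d): a current Class E Notice is held; a current Provisional Declaration is held — every condition holds. However, paragraph (h) must be considered: (h) operates against (d): a current Standing Registration is held. Exception (d) does not apply.
Exception (e) is satisfied on its face — the wastewater is Schedule-A-only; the qualifying period is 150 days, less than the 190 days limit; the coverage ratio is 86%, less than the 94% limit. As to paragraphs (i)–(n): (i) would limit (e) — a current Provisional Approval is held — but (j) sets (i) aside: (j) operates — the facility is within 200 m of a designated waterway. (k) would limit (j) — assessed value is $312,000, below the $347,000 limit — but (l) sets (k) aside: (l) is triggered — discharge temperature exceeds 35 °C. (m) is engaged (a current Standing Approval is held), but is set aside by (n): (n) operates against (m): the compliance score is 47 points, meeting the 47 points threshold. (e) remains available.

No — exception (e) applies; Nikolai's facility is not required to obtain a discharge permit.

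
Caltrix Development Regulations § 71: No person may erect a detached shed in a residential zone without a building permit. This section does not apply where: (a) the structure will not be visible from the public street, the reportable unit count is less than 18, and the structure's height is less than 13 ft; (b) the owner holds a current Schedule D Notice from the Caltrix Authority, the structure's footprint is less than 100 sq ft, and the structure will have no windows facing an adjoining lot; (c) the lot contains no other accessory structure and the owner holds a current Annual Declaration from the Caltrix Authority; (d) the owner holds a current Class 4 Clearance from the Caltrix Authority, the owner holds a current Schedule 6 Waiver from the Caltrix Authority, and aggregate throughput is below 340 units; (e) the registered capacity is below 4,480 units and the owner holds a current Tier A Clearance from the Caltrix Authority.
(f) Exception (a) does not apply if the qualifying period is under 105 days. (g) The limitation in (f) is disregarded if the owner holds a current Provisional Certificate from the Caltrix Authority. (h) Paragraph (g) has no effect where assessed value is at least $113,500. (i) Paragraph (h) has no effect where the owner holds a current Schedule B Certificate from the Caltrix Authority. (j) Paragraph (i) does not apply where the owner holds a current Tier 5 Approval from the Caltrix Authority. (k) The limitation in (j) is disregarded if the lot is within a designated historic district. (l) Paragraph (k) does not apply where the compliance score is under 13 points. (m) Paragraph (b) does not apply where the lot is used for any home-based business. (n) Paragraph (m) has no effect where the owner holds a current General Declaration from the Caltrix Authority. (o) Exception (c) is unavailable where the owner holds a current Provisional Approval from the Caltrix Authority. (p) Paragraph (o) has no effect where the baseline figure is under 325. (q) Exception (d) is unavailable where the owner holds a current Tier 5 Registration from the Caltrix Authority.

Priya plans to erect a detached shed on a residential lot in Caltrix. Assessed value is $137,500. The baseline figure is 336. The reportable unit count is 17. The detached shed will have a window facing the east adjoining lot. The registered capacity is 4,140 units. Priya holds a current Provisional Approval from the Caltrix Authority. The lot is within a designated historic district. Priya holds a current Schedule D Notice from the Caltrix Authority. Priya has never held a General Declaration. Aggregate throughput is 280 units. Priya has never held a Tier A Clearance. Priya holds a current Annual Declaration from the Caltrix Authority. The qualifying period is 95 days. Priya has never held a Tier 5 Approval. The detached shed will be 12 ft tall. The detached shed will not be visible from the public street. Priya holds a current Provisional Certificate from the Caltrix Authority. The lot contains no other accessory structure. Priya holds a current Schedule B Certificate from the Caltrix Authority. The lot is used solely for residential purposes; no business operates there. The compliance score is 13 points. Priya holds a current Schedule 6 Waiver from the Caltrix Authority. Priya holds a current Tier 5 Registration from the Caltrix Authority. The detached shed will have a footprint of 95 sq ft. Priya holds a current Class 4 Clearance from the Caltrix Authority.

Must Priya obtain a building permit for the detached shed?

No — exception (a) applies; Priya does not need a building permit.

Exception (a) is satisfied on its face — the structure will not be visible from the street; the reportable unit count is 17, less than the 18 limit; the structure's height is 12 ft, less than the 13 ft limit. Under paragraphs (f)–(l): (f) operates (the qualifying period is 95 days, under the 105 days limit), but yields to (g): (g) operates against (f): a current Provisional Certificate is held. (h) operates (assessed value is $137,500, meeting the $113,500 threshold), but is itself disapplied by (i): (i) operates against (h): a current Schedule B Certificate is held. (j), which would lift (i), is inapplicable — no current Tier 5 Approval is held. Exception (a) stands.
Exception (b) requires that the structure will have no windows facing an adjoining lot; but a window faces an adjoining lot, so (b) is unavailable.
Exception (c): the lot has no other accessory structure; a current Annual Declaration is held — every condition holds. However, paragraphs (o)–(p) must be considered: (o) operates against (c): a current Provisional Approval is held. (p), which would lift (o), is inapplicable — the baseline figure is 336, not under 325. (c) is therefore removed.
All of (d)'s requirements are met (a current Class 4 Clearance is held; a current Schedule 6 Waiver is held; aggregate throughput is 280 units, below the 340 units limit). Turning to paragraph (q): (q) operates against (d): a current Tier 5 Registration is held. So (d) is unavailable.
Exception (e) requires that the owner holds a current Tier A Clearance from the Caltrix Authority; but there is no Tier A Clearance in force, so (e) is unavailable.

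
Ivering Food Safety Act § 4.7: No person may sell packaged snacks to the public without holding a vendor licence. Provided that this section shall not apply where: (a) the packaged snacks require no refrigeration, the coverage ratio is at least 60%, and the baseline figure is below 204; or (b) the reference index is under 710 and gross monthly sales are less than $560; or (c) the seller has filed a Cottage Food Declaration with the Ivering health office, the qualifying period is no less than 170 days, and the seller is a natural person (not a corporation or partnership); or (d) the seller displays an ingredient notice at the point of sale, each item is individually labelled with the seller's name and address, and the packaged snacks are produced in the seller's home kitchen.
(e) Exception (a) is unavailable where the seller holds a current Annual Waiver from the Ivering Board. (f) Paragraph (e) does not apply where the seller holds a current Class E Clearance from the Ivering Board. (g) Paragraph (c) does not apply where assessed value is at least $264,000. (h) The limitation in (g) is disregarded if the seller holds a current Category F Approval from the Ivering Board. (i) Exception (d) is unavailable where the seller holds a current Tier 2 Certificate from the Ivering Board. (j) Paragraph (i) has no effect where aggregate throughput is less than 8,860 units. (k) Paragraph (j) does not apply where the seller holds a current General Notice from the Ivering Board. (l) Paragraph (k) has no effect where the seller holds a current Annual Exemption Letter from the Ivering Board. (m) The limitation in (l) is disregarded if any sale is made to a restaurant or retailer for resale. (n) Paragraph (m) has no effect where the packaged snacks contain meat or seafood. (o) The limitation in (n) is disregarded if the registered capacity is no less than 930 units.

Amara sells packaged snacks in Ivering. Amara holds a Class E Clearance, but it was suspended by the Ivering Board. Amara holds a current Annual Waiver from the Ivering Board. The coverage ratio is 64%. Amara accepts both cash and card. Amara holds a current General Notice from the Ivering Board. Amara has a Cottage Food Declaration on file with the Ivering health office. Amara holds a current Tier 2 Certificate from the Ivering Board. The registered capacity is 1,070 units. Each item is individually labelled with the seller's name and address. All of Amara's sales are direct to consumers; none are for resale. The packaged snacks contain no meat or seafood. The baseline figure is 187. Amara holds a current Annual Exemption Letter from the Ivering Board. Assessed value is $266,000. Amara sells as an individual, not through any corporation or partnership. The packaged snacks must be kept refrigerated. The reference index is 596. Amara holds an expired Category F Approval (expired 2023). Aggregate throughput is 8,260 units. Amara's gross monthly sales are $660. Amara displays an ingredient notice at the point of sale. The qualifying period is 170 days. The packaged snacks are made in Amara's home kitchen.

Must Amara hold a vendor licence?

No — exception (d) applies; Amara is not required to hold a vendor licence.

Exception (a) requires that the packaged snacks require no refrigeration; but the packaged snacks require refrigeration, so (a) is unavailable.
Exception (b) does not apply: gross monthly sales are $660, not less than $560.
All of (c)'s requirements are met (a Cottage Food Declaration is on file; the qualifying period is 170 days, meeting the 170 days threshold; the seller is a natural person). However, paragraphs (g)–(h) must be considered: (g) is triggered — assessed value is $266,000, meeting the $264,000 threshold. (h) is not engaged (there is no Category F Approval in force), so (g) stands. (c) is therefore removed.
All of (d)'s requirements are met (an ingredient notice is displayed; items are individually labelled; the packaged snacks are home-kitchen produced). Considering the limiting provisions: (i) is triggered (a current Tier 2 Certificate is held), but is displaced by (j): (j) is triggered — aggregate throughput is 8,260 units, less than the 8,860 units limit. (k) would limit (j) — a current General Notice is held — but (l) sets (k) aside: (l) is triggered — a current Annual Exemption Letter is held. (m), which would lift (l), is not triggered — no sales are for resale. So (d) applies.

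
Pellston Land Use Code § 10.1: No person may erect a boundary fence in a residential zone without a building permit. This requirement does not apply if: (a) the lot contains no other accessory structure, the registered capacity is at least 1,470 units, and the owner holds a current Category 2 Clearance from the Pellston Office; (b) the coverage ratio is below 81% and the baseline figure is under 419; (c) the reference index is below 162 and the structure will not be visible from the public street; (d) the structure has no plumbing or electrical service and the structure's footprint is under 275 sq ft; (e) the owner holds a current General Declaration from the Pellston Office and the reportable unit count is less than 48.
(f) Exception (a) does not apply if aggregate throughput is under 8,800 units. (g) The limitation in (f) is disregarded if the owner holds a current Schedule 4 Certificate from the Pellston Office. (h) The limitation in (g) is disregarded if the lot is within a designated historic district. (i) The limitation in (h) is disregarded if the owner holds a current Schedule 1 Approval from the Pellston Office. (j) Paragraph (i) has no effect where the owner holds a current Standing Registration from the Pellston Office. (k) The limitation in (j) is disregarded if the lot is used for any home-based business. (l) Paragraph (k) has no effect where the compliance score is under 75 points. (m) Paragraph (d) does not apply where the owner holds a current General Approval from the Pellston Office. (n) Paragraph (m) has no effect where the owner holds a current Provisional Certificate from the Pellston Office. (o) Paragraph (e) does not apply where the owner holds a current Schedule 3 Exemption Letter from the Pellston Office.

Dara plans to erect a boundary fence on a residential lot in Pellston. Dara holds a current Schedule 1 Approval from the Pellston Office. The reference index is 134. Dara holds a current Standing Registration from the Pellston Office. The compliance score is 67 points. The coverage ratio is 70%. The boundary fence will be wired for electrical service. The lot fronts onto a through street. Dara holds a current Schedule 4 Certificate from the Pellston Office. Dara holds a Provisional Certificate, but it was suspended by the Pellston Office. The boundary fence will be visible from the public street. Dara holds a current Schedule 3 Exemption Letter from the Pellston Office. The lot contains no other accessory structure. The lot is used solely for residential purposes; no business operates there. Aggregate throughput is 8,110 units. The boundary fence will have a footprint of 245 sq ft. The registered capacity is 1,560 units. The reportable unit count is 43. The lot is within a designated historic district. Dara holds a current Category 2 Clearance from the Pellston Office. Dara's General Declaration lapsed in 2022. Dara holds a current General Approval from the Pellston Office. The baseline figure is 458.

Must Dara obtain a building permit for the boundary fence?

All of (a)'s requirements are met (the lot has no other accessory structure; the registered capacity is 1,560 units, meeting the 1,470 units threshold; a current Category 2 Clearance is held). But applying paragraphs (f)–(l): (f) operates against (a): aggregate throughput is 8,110 units, under the 8,800 units limit. (g) would limit (f) — a current Schedule 4 Certificate is held — but (h) sets (g) aside: (h) operates — the lot is in a historic district. (i) would limit (h) — a current Schedule 1 Approval is held — but (j) sets (i) aside: (j) is engaged — a current Standing Registration is held. (k) is inapplicable (the lot is solely residential), so (j) stands. So (a) is unavailable.
Exception (b) does not apply: the baseline figure is 458, not under 419.
Exception (c) fails — the structure will be visible from the street.
Exception (d) does not apply: electrical service is planned.
Exception (e) does not apply: no current General Declaration is held.
None of the exceptions is available; § 10.1 applies in full.

Yes — Dara must obtain a building permit.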